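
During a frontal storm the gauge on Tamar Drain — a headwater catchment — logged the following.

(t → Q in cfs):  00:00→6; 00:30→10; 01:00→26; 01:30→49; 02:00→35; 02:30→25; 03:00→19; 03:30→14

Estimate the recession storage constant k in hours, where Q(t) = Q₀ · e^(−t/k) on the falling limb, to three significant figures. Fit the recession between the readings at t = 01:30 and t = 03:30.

k ≈ 1.60 h

On the falling limb, Q drops from 49 to 14 cfs between t = 01:30 and t = 03:30 (Δt = 2 h).
k = −Δt / ln(Q₂/Q₁) = −2 / ln(14/49) = 1.60 h.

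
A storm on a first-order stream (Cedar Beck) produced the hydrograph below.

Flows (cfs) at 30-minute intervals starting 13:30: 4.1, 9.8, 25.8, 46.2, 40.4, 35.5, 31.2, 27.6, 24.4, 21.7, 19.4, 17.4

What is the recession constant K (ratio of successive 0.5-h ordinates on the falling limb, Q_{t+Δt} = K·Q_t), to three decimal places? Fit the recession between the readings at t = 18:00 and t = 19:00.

Using the recession-limb readings at t = 18:00 and t = 19:00: Q falls from 21.7 to 17.4 cfs over 2 intervals.
K = (Q₂/Q₁)^(1/2) = (17.4/21.7)^(1/2) = 0.895.

K ≈ 0.895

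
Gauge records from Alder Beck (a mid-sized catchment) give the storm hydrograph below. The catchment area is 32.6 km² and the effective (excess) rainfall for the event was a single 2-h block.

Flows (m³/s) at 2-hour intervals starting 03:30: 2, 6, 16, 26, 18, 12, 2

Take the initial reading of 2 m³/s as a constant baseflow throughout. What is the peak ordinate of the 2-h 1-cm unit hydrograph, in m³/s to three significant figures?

U_p ≈ 16.0 m³/s

Direct runoff: 0.0, 4.0, 14.0, 24.0, 16.0, 10.0, 0.0 m³/s; ΣQ_DR = 68.00 m³/s, peak = 24.0 m³/s.
Runoff depth d = ΣQ_DR·Δt / A = 68.00 × 7200 / (32.6 km²) = 15.02 mm.
The 1-cm UH is the DRH scaled by (10 mm)/d, so U_p = 24.0 × 10/15.02 = 16.0 m³/s.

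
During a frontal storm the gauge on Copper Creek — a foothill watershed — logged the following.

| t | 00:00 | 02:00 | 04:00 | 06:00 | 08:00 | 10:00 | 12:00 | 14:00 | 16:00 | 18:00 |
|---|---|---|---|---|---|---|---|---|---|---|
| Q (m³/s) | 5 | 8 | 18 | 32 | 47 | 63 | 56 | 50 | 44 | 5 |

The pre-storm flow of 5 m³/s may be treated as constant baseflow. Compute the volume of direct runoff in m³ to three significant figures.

Direct-runoff ordinates (Q − Q_b): 0.0, 3.0, 13.0, 27.0, 42.0, 58.0, 51.0, 45.0, 39.0, 0.0 m³/s.
ΣQ_DR = 278.0 m³/s.
With Δt = 2 h = 7200 s, V = ΣQ_DR · Δt = 278.0 × 7200 = 2.00 × 10^6 m³.

V ≈ 2.00 × 10^6 m³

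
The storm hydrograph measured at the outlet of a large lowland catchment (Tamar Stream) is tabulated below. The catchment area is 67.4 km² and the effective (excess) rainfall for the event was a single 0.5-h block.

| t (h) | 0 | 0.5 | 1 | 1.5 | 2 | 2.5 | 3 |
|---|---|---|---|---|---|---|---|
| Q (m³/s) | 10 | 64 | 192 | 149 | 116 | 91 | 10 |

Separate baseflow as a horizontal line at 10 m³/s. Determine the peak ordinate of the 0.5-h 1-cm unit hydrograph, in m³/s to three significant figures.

U_p ≈ 121 m³/s

Direct runoff: 0.0, 54.0, 182.0, 139.0, 106.0, 81.0, 0.0 m³/s; ΣQ_DR = 562.0 m³/s, peak = 182.0 m³/s.
Runoff depth d = ΣQ_DR·Δt / A = 562.0 × 1800 / (67.4 km²) = 15.01 mm.
The 1-cm UH is the DRH scaled by (10 mm)/d, so U_p = 182.0 × 10/15.01 = 121 m³/s.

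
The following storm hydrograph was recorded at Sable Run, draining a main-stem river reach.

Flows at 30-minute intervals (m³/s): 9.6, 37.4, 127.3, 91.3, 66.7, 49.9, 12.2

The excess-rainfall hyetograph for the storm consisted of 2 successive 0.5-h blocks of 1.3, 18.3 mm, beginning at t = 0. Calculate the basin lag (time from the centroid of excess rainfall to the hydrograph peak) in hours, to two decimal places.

t_L ≈ 0.28 h

Centroid of excess rainfall: t_c = Σ P_i·t̄_i / ΣP_i = 0.7168 h (block centres at 0.25, 0.75 h).
Hydrograph peak occurs at t = 1 h, so basin lag t_L = 1 − 0.7168 = 0.28 h.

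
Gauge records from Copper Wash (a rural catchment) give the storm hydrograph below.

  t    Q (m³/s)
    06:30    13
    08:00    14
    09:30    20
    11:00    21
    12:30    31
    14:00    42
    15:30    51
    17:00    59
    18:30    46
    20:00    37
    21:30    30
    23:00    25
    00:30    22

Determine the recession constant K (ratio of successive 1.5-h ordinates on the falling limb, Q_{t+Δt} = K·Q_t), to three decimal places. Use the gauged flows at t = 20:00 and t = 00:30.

Using the recession-limb readings at t = 20:00 and t = 00:30: Q falls from 37 to 22 m³/s over 3 intervals.
K = (Q₂/Q₁)^(1/3) = (22/37)^(1/3) = 0.841.

K ≈ 0.841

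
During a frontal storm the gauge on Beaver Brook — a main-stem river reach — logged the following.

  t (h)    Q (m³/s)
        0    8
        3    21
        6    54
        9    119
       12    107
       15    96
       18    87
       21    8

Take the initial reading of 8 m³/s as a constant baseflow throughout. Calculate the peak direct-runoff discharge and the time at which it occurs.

Q_p = 111.0 m³/s at t = 9 h

Subtracting baseflow gives direct-runoff ordinates: 0.0, 13.0, 46.0, 111.0, 99.0, 88.0, 79.0, 0.0 m³/s.
The maximum is 111.0 m³/s, occurring at the reading for t = 9 h.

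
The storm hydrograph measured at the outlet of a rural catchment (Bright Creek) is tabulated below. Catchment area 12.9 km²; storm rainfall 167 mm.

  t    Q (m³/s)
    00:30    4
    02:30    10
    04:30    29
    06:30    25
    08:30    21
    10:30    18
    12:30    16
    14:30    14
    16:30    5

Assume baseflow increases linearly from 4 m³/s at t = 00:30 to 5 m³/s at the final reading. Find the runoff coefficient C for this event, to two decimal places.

ΣQ_DR = 101.5 m³/s; V = ΣQ_DR·Δt = 7.308 × 10^5 m³.
Runoff depth d = V / A = 56.65 mm.
C = d / P = 56.65 / 167 = 0.34.

C ≈ 0.34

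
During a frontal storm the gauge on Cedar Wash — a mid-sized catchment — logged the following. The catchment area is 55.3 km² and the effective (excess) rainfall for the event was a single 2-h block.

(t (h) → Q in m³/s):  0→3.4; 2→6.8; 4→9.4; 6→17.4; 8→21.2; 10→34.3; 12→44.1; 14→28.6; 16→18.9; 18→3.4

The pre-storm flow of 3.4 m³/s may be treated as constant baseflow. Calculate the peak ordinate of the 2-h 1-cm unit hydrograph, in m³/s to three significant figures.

U_p ≈ 20.4 m³/s

Direct runoff: 0.0, 3.4, 6.0, 14.0, 17.8, 30.9, 40.7, 25.2, 15.5, 0.0 m³/s; ΣQ_DR = 153.5 m³/s, peak = 40.7 m³/s.
Runoff depth d = ΣQ_DR·Δt / A = 153.5 × 7200 / (55.3 km²) = 19.99 mm.
The 1-cm UH is the DRH scaled by (10 mm)/d, so U_p = 40.7 × 10/19.99 = 20.4 m³/s.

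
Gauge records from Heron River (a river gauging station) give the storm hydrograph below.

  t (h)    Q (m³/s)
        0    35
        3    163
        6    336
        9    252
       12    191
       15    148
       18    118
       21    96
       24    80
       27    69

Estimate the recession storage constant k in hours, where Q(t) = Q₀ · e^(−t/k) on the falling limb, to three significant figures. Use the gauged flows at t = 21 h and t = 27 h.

On the falling limb, Q drops from 96 to 69 m³/s between t = 21 h and t = 27 h (Δt = 6 h).
k = −Δt / ln(Q₂/Q₁) = −6 / ln(69/96) = 18.2 h.

k ≈ 18.2 h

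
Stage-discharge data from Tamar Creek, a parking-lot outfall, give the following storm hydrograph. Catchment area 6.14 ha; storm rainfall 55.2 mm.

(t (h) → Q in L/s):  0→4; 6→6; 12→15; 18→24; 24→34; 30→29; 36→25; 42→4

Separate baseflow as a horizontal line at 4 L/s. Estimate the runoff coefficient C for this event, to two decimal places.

C ≈ 0.69

ΣQ_DR = 109.0 L/s; V = ΣQ_DR·Δt = 2.354 × 10^6 L.
Runoff depth d = V / A = 38.35 mm.
C = d / P = 38.35 / 55.2 = 0.69.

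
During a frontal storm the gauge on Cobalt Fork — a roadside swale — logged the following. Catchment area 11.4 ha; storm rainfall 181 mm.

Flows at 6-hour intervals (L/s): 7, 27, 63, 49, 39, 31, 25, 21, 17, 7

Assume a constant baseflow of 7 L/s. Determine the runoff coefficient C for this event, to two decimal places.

ΣQ_DR = 216.0 L/s; V = ΣQ_DR·Δt = 4.666 × 10^6 L.
Runoff depth d = V / A = 40.93 mm.
C = d / P = 40.93 / 181 = 0.23.

C ≈ 0.23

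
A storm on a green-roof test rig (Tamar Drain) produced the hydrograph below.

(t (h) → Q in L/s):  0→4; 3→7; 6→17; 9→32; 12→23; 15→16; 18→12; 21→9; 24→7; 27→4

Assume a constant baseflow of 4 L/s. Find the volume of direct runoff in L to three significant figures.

V ≈ 9.83 × 10^5 L

Direct-runoff ordinates (Q − Q_b): 0.0, 3.0, 13.0, 28.0, 19.0, 12.0, 8.0, 5.0, 3.0, 0.0 L/s.
ΣQ_DR = 91.00 L/s.
With Δt = 3 h = 10800 s, V = ΣQ_DR · Δt = 91.00 × 10800 = 9.83 × 10^5 L.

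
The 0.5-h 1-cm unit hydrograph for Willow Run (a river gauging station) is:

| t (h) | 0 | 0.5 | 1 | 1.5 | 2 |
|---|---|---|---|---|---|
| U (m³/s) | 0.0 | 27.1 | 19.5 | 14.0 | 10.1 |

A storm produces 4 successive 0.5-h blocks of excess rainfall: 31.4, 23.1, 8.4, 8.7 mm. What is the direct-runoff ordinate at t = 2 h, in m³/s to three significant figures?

Q ≈ 104 m³/s

By discrete convolution, Q_j = Σ (P_i / 10 mm) · U_{j−i}.
At t = 2 h (j=4): Q = (31.4/10)·10.1 + (23.1/10)·14.0 + (8.4/10)·19.5 + (8.7/10)·27.1 = 104 m³/s.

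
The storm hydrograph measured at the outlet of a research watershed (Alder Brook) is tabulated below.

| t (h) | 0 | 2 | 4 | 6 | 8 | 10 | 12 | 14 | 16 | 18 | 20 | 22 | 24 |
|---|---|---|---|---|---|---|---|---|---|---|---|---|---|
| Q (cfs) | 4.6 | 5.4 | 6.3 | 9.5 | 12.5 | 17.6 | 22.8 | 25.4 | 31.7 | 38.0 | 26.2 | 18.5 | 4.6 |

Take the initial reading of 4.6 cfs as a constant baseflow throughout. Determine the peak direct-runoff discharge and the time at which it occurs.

Subtracting baseflow gives direct-runoff ordinates: 0.0, 0.8, 1.7, 4.9, 7.9, 13.0, 18.2, 20.8, 27.1, 33.4, 21.6, 13.9, 0.0 cfs.
The maximum is 33.4 cfs, occurring at the reading for t = 18 h.

Q_p = 33.4 cfs at t = 18 h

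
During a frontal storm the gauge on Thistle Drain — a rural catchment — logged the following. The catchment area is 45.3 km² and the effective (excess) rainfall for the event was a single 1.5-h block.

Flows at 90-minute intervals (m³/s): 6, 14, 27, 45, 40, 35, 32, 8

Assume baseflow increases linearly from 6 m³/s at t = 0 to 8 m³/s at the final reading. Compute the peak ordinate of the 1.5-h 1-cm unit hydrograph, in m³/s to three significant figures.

Direct runoff: 0.00, 7.71, 20.43, 38.14, 32.86, 27.57, 24.29, 0.00 m³/s; ΣQ_DR = 151.0 m³/s, peak = 38.14 m³/s.
Runoff depth d = ΣQ_DR·Δt / A = 151.0 × 5400 / (45.3 km²) = 18.00 mm.
The 1-cm UH is the DRH scaled by (10 mm)/d, so U_p = 38.14 × 10/18.00 = 21.2 m³/s.

U_p ≈ 21.2 m³/s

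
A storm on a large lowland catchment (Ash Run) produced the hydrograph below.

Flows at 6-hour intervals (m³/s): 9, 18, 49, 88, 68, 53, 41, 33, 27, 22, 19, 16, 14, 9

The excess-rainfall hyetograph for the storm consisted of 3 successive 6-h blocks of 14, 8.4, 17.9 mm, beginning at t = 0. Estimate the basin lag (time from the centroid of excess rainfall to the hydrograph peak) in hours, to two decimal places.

Centroid of excess rainfall: t_c = Σ P_i·t̄_i / ΣP_i = 9.5806 h (block centres at 3, 9, 15 h).
Hydrograph peak occurs at t = 18 h, so basin lag t_L = 18 − 9.5806 = 8.42 h.

t_L ≈ 8.42 h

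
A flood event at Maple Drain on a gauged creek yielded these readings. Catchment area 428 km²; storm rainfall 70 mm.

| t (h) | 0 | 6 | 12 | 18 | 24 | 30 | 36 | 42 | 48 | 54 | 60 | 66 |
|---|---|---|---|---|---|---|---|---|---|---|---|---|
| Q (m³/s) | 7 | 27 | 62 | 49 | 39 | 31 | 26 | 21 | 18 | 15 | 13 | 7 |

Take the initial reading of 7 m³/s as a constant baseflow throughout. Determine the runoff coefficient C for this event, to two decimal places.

C ≈ 0.17

ΣQ_DR = 231.0 m³/s; V = ΣQ_DR·Δt = 4.990 × 10^6 m³.
Runoff depth d = V / A = 11.66 mm.
C = d / P = 11.66 / 70 = 0.17.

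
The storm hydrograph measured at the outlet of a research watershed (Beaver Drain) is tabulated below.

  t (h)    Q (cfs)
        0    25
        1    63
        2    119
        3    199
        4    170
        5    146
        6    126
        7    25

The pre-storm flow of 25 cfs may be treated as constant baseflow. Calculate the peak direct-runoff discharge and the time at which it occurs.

Q_p = 174.0 cfs at t = 3 h

Subtracting baseflow gives direct-runoff ordinates: 0.0, 38.0, 94.0, 174.0, 145.0, 121.0, 101.0, 0.0 cfs.
The maximum is 174.0 cfs, occurring at the reading for t = 3 h.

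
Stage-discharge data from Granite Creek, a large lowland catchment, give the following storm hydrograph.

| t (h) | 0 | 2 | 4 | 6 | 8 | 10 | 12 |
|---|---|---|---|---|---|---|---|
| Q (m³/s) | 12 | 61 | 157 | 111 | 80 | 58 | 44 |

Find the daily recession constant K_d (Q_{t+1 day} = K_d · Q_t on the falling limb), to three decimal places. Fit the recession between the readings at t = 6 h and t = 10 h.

K_d ≈ 0.020

Between t = 6 h and t = 10 h the flow falls from 111 to 58 m³/s over 2×2 h = 4 h.
Per-interval ratio K = (58/111)^(1/2) = 0.7229; K_d = K^(24/2) = 0.020.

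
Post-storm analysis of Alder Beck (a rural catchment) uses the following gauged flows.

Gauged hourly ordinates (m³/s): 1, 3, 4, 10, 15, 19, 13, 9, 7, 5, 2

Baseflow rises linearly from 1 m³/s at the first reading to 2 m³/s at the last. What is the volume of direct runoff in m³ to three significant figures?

Direct-runoff ordinates (Q − Q_b): 0.00, 1.90, 2.80, 8.70, 13.60, 17.50, 11.40, 7.30, 5.20, 3.10, 0.00 m³/s.
ΣQ_DR = 71.50 m³/s.
With Δt = 1 h = 3600 s, V = ΣQ_DR · Δt = 71.50 × 3600 = 2.57 × 10^5 m³.

V ≈ 2.57 × 10^5 m³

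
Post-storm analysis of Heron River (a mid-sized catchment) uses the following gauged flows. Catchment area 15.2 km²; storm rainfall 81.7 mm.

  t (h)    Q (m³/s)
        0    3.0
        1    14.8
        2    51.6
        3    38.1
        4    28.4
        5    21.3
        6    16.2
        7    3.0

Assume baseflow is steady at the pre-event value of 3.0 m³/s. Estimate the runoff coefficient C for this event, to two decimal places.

ΣQ_DR = 152.4 m³/s; V = ΣQ_DR·Δt = 5.486 × 10^5 m³.
Runoff depth d = V / A = 36.09 mm.
C = d / P = 36.09 / 81.7 = 0.44.

C ≈ 0.44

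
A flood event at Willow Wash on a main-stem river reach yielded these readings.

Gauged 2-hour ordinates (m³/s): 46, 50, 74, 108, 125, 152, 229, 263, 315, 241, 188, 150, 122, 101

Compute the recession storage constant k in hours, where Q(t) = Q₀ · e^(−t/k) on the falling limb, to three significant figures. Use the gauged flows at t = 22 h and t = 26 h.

On the falling limb, Q drops from 150 to 101 m³/s between t = 22 h and t = 26 h (Δt = 4 h).
k = −Δt / ln(Q₂/Q₁) = −4 / ln(101/150) = 10.1 h.

k ≈ 10.1 h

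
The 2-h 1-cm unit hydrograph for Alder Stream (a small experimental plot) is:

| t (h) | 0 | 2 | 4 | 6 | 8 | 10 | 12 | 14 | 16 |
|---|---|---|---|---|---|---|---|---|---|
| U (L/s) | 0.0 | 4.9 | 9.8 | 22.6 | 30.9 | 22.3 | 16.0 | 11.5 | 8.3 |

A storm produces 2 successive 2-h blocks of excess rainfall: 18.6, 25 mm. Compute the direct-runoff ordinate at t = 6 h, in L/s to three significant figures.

Q ≈ 66.5 L/s

By discrete convolution, Q_j = Σ (P_i / 10 mm) · U_{j−i}.
At t = 6 h (j=3): Q = (18.6/10)·22.6 + (25/10)·9.8 = 66.5 L/s.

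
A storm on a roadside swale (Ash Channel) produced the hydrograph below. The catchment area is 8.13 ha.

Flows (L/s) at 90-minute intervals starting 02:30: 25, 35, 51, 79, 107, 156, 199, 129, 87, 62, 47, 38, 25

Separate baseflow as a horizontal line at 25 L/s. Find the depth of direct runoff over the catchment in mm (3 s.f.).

Direct runoff: 0.0, 10.0, 26.0, 54.0, 82.0, 131.0, 174.0, 104.0, 62.0, 37.0, 22.0, 13.0, 0.0 L/s; ΣQ_DR = 715.0 L/s.
V = ΣQ_DR · Δt = 715.0 × 5400 s = 3.861 × 10^6 L.
Over A = 8.13 ha, depth = V / A = 47.5 mm.

d ≈ 47.5 mm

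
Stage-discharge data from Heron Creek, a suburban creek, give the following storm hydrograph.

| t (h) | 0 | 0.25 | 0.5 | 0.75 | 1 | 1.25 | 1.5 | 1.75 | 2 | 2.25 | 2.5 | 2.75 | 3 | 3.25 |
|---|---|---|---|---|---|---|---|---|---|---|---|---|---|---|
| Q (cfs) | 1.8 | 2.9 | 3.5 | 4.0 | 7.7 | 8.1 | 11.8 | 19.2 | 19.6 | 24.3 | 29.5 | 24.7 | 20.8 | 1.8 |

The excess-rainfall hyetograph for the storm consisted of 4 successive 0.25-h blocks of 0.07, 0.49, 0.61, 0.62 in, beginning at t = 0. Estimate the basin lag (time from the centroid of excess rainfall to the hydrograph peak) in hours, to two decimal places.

t_L ≈ 1.88 h

Centroid of excess rainfall: t_c = Σ P_i·t̄_i / ΣP_i = 0.6236 h (block centres at 0.125, 0.375, 0.625, 0.875 h).
Hydrograph peak occurs at t = 2.5 h, so basin lag t_L = 2.5 − 0.6236 = 1.88 h.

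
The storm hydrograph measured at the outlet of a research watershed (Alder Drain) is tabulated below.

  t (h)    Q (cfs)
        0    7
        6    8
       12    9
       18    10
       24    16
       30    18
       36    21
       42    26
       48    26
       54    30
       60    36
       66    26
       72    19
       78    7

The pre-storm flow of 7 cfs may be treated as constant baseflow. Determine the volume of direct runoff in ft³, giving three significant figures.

V ≈ 3.48 × 10^6 ft³

Direct-runoff ordinates (Q − Q_b): 0.0, 1.0, 2.0, 3.0, 9.0, 11.0, 14.0, 19.0, 19.0, 23.0, 29.0, 19.0, 12.0, 0.0 cfs.
ΣQ_DR = 161.0 cfs.
With Δt = 6 h = 21600 s, V = ΣQ_DR · Δt = 161.0 × 21600 = 3.48 × 10^6 ft³.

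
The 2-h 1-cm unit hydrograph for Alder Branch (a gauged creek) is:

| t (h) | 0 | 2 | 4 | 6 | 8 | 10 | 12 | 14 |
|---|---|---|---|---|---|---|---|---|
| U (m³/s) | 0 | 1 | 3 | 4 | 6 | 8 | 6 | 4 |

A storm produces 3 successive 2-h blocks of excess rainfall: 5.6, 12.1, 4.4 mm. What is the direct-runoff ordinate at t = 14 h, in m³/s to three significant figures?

By discrete convolution, Q_j = Σ (P_i / 10 mm) · U_{j−i}.
At t = 14 h (j=7): Q = (5.6/10)·4 + (12.1/10)·6 + (4.4/10)·8 = 13.0 m³/s.

Q ≈ 13.0 m³/s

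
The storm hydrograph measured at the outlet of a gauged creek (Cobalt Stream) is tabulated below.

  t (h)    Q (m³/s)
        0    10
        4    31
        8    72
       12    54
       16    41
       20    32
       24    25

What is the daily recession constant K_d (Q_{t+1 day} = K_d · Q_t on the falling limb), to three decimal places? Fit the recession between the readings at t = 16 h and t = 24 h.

K_d ≈ 0.227

Between t = 16 h and t = 24 h the flow falls from 41 to 25 m³/s over 2×4 h = 8 h.
Per-interval ratio K = (25/41)^(1/2) = 0.7809; K_d = K^(24/4) = 0.227.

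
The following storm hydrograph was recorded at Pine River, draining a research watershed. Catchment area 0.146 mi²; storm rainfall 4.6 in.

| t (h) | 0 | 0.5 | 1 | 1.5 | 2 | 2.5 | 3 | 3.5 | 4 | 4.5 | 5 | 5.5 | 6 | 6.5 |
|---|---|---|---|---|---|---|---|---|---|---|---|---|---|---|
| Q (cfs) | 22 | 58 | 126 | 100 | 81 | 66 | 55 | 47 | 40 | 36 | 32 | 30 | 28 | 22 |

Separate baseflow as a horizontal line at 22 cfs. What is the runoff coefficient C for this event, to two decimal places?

C ≈ 0.50

ΣQ_DR = 435.0 cfs; V = ΣQ_DR·Δt = 7.830 × 10^5 ft³.
Runoff depth d = V / A = 2.308 in.
C = d / P = 2.308 / 4.6 = 0.50.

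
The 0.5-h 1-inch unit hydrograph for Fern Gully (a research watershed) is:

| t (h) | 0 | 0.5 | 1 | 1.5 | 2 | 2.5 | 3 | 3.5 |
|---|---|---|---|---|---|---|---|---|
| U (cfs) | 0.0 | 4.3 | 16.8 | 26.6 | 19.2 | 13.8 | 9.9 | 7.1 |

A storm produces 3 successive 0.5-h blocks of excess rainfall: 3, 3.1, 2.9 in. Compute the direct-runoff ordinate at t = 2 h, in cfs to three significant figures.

By discrete convolution, Q_j = Σ (P_i / 1 in) · U_{j−i}.
At t = 2 h (j=4): Q = (3/1)·19.2 + (3.1/1)·26.6 + (2.9/1)·16.8 = 189 cfs.

Q ≈ 189 cfs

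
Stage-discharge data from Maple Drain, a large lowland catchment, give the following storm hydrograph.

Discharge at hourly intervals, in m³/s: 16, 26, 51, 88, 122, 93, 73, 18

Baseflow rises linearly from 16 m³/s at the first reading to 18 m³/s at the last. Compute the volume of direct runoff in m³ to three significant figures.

Direct-runoff ordinates (Q − Q_b): 0.00, 9.71, 34.43, 71.14, 104.86, 75.57, 55.29, 0.00 m³/s.
ΣQ_DR = 351.0 m³/s.
With Δt = 1 h = 3600 s, V = ΣQ_DR · Δt = 351.0 × 3600 = 1.26 × 10^6 m³.

V ≈ 1.26 × 10^6 m³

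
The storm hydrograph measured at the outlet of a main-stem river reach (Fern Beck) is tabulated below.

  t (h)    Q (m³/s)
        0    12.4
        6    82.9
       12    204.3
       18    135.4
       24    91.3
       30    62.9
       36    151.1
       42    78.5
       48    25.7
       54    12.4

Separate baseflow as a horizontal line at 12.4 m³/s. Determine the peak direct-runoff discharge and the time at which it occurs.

Subtracting baseflow gives direct-runoff ordinates: 0.0, 70.5, 191.9, 123.0, 78.9, 50.5, 138.7, 66.1, 13.3, 0.0 m³/s.
The maximum is 191.9 m³/s, occurring at the reading for t = 12 h.

Q_p = 191.9 m³/s at t = 12 h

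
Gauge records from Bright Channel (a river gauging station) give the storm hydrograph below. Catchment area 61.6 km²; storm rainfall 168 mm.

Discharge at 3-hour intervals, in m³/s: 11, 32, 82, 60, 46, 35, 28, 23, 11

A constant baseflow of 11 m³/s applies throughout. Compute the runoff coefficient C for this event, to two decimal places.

ΣQ_DR = 229.0 m³/s; V = ΣQ_DR·Δt = 2.473 × 10^6 m³.
Runoff depth d = V / A = 40.15 mm.
C = d / P = 40.15 / 168 = 0.24.

C ≈ 0.24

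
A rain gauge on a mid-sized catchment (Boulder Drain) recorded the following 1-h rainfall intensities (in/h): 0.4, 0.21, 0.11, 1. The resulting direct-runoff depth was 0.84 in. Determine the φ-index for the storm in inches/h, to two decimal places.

φ ≈ 0.28 in/h

Only the 2 blocks with intensity above φ contribute runoff: 0.4, 1 in/h.
Σ(I−φ)·Δt = d  ⇒  (0.4+1 − 2φ)·1 = 0.84
φ = (1.400 − 0.84/1) / 2 = 0.28 in/h.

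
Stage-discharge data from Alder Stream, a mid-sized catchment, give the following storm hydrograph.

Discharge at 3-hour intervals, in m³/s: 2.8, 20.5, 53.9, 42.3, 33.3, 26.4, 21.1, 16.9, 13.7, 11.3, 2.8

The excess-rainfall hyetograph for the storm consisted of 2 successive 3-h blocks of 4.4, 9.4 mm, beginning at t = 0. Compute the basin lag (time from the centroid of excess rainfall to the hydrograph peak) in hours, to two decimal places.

t_L ≈ 2.46 h

Centroid of excess rainfall: t_c = Σ P_i·t̄_i / ΣP_i = 3.5435 h (block centres at 1.5, 4.5 h).
Hydrograph peak occurs at t = 6 h, so basin lag t_L = 6 − 3.5435 = 2.46 h.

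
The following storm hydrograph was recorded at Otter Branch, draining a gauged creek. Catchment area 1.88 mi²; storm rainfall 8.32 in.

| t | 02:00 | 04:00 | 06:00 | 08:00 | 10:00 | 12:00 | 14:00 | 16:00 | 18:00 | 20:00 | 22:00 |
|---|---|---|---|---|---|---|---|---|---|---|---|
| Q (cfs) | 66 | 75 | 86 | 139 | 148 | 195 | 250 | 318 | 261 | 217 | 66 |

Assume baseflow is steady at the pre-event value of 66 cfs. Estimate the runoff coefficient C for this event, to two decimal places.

ΣQ_DR = 1095 cfs; V = ΣQ_DR·Δt = 7.884 × 10^6 ft³.
Runoff depth d = V / A = 1.805 in.
C = d / P = 1.805 / 8.32 = 0.22.

C ≈ 0.22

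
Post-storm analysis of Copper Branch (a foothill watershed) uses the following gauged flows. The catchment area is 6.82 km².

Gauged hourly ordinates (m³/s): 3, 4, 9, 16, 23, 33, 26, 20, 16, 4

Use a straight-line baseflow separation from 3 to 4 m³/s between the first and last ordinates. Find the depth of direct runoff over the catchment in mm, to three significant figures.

Direct runoff: 0.00, 0.89, 5.78, 12.67, 19.56, 29.44, 22.33, 16.22, 12.11, 0.00 m³/s; ΣQ_DR = 119.0 m³/s.
V = ΣQ_DR · Δt = 119.0 × 3600 s = 4.284 × 10^5 m³.
Over A = 6.82 km², depth = V / A = 62.8 mm.

d ≈ 62.8 mm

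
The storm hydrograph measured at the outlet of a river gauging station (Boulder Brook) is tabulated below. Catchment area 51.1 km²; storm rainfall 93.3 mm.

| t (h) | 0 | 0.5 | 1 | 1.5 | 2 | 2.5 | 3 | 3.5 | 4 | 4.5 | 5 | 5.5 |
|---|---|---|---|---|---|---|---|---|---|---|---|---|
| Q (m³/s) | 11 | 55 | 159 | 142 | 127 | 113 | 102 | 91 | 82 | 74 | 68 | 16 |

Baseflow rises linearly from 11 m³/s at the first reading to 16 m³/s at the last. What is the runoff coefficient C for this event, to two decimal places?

C ≈ 0.33

ΣQ_DR = 878.0 m³/s; V = ΣQ_DR·Δt = 1.580 × 10^6 m³.
Runoff depth d = V / A = 30.93 mm.
C = d / P = 30.93 / 93.3 = 0.33.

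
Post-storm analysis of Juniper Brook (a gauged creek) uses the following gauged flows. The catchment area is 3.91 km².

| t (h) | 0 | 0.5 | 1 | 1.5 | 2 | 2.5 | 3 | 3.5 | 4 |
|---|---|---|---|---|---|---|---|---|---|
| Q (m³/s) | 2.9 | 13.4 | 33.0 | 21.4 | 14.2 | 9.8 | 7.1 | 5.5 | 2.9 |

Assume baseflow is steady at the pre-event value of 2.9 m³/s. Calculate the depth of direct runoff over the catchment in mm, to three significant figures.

d ≈ 38.7 mm

Direct runoff: 0.0, 10.5, 30.1, 18.5, 11.3, 6.9, 4.2, 2.6, 0.0 m³/s; ΣQ_DR = 84.10 m³/s.
V = ΣQ_DR · Δt = 84.10 × 1800 s = 1.514 × 10^5 m³.
Over A = 3.91 km², depth = V / A = 38.7 mm.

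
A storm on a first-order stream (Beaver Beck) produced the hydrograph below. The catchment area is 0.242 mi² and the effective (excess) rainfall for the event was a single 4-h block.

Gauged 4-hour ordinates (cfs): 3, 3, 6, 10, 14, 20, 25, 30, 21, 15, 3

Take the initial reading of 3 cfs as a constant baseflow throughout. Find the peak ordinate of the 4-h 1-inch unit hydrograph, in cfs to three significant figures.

Direct runoff: 0.0, 0.0, 3.0, 7.0, 11.0, 17.0, 22.0, 27.0, 18.0, 12.0, 0.0 cfs; ΣQ_DR = 117.0 cfs, peak = 27.0 cfs.
Runoff depth d = ΣQ_DR·Δt / A = 117.0 × 14400 / (0.242 mi²) = 2.997 in.
The 1-inch UH is the DRH scaled by (1 in)/d, so U_p = 27.0 × 1/2.997 = 9.01 cfs.

U_p ≈ 9.01 cfs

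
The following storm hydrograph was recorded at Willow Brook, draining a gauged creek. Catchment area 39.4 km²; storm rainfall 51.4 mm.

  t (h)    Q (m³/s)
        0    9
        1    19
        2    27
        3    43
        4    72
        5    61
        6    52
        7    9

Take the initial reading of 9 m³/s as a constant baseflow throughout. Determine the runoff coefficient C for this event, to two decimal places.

ΣQ_DR = 220.0 m³/s; V = ΣQ_DR·Δt = 7.920 × 10^5 m³.
Runoff depth d = V / A = 20.10 mm.
C = d / P = 20.10 / 51.4 = 0.39.

C ≈ 0.39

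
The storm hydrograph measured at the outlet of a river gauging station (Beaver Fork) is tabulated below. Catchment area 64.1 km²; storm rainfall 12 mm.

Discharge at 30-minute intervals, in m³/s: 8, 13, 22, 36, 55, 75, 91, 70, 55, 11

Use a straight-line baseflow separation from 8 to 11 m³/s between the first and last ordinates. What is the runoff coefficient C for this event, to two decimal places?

C ≈ 0.80

ΣQ_DR = 341.0 m³/s; V = ΣQ_DR·Δt = 6.138 × 10^5 m³.
Runoff depth d = V / A = 9.576 mm.
C = d / P = 9.576 / 12 = 0.80.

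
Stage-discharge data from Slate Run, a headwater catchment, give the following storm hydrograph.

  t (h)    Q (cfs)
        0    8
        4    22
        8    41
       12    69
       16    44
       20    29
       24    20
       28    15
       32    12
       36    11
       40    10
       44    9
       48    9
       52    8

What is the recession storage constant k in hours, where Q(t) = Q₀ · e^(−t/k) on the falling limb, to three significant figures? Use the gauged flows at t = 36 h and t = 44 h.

On the falling limb, Q drops from 11 to 9 cfs between t = 36 h and t = 44 h (Δt = 8 h).
k = −Δt / ln(Q₂/Q₁) = −8 / ln(9/11) = 39.9 h.

k ≈ 39.9 h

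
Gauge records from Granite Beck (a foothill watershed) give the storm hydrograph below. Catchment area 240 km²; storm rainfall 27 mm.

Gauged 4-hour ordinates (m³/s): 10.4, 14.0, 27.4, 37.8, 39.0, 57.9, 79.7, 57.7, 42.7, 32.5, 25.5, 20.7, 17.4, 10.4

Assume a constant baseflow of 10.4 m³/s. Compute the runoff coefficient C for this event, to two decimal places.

C ≈ 0.73

ΣQ_DR = 327.5 m³/s; V = ΣQ_DR·Δt = 4.716 × 10^6 m³.
Runoff depth d = V / A = 19.65 mm.
C = d / P = 19.65 / 27 = 0.73.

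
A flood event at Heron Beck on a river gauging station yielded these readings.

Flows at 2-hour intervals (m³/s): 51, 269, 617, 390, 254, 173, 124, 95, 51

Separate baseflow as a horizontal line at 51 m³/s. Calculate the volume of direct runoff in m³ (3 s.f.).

Direct-runoff ordinates (Q − Q_b): 0.0, 218.0, 566.0, 339.0, 203.0, 122.0, 73.0, 44.0, 0.0 m³/s.
ΣQ_DR = 1565 m³/s.
With Δt = 2 h = 7200 s, V = ΣQ_DR · Δt = 1565 × 7200 = 1.13 × 10^7 m³.

V ≈ 1.13 × 10^7 m³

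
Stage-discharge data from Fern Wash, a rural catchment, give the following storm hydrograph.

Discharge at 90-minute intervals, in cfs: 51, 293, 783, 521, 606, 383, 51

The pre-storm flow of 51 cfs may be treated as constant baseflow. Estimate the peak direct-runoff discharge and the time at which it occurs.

Subtracting baseflow gives direct-runoff ordinates: 0.0, 242.0, 732.0, 470.0, 555.0, 332.0, 0.0 cfs.
The maximum is 732.0 cfs, occurring at the reading for t = 3 h.

Q_p = 732.0 cfs at t = 3 h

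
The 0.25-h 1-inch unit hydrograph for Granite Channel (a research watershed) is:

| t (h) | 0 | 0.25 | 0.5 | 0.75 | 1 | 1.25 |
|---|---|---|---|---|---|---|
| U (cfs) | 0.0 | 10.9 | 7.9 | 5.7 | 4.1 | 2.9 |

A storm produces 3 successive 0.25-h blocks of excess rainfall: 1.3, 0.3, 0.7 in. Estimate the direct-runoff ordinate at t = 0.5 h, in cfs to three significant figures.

Q ≈ 13.5 cfs

By discrete convolution, Q_j = Σ (P_i / 1 in) · U_{j−i}.
At t = 0.5 h (j=2): Q = (1.3/1)·7.9 + (0.3/1)·10.9 + (0.7/1)·0.0 = 13.5 cfs.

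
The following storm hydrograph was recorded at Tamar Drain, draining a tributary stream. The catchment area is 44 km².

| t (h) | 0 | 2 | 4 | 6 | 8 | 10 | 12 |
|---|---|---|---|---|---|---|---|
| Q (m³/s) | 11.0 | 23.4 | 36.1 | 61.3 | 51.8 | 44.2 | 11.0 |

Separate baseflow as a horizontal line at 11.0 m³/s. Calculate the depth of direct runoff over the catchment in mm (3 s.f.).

Direct runoff: 0.0, 12.4, 25.1, 50.3, 40.8, 33.2, 0.0 m³/s; ΣQ_DR = 161.8 m³/s.
V = ΣQ_DR · Δt = 161.8 × 7200 s = 1.165 × 10^6 m³.
Over A = 44 km², depth = V / A = 26.5 mm.

d ≈ 26.5 mm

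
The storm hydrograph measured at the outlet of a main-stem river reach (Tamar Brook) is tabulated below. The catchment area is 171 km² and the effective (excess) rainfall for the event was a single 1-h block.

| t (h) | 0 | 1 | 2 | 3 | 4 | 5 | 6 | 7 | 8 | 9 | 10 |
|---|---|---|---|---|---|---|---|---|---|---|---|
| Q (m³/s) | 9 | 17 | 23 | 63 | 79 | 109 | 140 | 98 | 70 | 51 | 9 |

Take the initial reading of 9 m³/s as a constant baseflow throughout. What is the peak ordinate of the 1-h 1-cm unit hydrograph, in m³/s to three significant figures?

U_p ≈ 109 m³/s

Direct runoff: 0.0, 8.0, 14.0, 54.0, 70.0, 100.0, 131.0, 89.0, 61.0, 42.0, 0.0 m³/s; ΣQ_DR = 569.0 m³/s, peak = 131.0 m³/s.
Runoff depth d = ΣQ_DR·Δt / A = 569.0 × 3600 / (171 km²) = 11.98 mm.
The 1-cm UH is the DRH scaled by (10 mm)/d, so U_p = 131.0 × 10/11.98 = 109 m³/s.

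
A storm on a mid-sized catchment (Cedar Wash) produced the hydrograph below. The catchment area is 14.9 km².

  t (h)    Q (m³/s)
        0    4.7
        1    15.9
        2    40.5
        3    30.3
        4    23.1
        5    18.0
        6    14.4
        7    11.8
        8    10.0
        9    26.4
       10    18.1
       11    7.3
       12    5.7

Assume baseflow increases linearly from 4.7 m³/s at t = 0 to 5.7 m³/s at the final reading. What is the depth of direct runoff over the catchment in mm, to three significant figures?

Direct runoff: 0.00, 11.12, 35.63, 25.35, 18.07, 12.88, 9.20, 6.52, 4.63, 20.95, 12.57, 1.68, 0.00 m³/s; ΣQ_DR = 158.6 m³/s.
V = ΣQ_DR · Δt = 158.6 × 3600 s = 5.710 × 10^5 m³.
Over A = 14.9 km², depth = V / A = 38.3 mm.

d ≈ 38.3 mm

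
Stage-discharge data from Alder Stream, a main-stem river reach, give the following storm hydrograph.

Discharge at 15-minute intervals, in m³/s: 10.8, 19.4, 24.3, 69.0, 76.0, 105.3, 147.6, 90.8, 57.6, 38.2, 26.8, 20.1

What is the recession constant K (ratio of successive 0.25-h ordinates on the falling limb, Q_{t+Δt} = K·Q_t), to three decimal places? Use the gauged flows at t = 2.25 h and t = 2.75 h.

K ≈ 0.725

Using the recession-limb readings at t = 2.25 h and t = 2.75 h: Q falls from 38.2 to 20.1 m³/s over 2 intervals.
K = (Q₂/Q₁)^(1/2) = (20.1/38.2)^(1/2) = 0.725.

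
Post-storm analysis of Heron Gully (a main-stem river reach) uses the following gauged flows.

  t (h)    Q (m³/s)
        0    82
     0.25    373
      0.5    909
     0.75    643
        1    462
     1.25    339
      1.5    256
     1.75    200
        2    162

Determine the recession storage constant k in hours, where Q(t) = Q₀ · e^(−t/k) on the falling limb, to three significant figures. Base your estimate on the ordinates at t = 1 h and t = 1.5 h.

On the falling limb, Q drops from 462 to 256 m³/s between t = 1 h and t = 1.5 h (Δt = 0.5 h).
k = −Δt / ln(Q₂/Q₁) = −0.5 / ln(256/462) = 0.847 h.

k ≈ 0.847 h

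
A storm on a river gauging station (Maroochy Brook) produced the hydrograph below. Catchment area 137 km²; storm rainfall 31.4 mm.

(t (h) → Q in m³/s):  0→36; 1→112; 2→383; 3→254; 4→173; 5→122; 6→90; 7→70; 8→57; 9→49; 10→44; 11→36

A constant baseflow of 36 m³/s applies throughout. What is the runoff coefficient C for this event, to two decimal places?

ΣQ_DR = 994.0 m³/s; V = ΣQ_DR·Δt = 3.578 × 10^6 m³.
Runoff depth d = V / A = 26.12 mm.
C = d / P = 26.12 / 31.4 = 0.83.

C ≈ 0.83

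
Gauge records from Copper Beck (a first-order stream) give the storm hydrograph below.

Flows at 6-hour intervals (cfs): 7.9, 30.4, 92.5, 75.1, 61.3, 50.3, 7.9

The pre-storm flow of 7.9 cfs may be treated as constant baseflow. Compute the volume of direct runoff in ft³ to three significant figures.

V ≈ 5.83 × 10^6 ft³

Direct-runoff ordinates (Q − Q_b): 0.0, 22.5, 84.6, 67.2, 53.4, 42.4, 0.0 cfs.
ΣQ_DR = 270.1 cfs.
With Δt = 6 h = 21600 s, V = ΣQ_DR · Δt = 270.1 × 21600 = 5.83 × 10^6 ft³.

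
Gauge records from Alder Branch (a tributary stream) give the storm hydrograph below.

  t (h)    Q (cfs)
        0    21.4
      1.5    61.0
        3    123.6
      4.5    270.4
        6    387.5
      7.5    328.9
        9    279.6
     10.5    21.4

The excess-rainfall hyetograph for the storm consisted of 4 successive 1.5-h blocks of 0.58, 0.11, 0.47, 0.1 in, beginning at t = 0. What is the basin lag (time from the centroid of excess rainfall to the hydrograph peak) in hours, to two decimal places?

t_L ≈ 3.64 h

Centroid of excess rainfall: t_c = Σ P_i·t̄_i / ΣP_i = 2.3571 h (block centres at 0.75, 2.25, 3.75, 5.25 h).
Hydrograph peak occurs at t = 6 h, so basin lag t_L = 6 − 2.3571 = 3.64 h.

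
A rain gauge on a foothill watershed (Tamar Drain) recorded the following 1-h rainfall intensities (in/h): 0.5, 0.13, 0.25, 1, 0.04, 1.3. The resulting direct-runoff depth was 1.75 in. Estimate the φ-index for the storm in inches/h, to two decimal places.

Only the 3 blocks with intensity above φ contribute runoff: 0.5, 1, 1.3 in/h.
Σ(I−φ)·Δt = d  ⇒  (0.5+1+1.3 − 3φ)·1 = 1.75
φ = (2.800 − 1.75/1) / 3 = 0.35 in/h.

φ ≈ 0.35 in/h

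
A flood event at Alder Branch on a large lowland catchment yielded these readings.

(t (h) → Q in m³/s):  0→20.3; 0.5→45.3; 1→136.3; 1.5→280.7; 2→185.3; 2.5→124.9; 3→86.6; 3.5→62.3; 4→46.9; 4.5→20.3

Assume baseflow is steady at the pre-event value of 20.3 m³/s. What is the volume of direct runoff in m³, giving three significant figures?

Direct-runoff ordinates (Q − Q_b): 0.0, 25.0, 116.0, 260.4, 165.0, 104.6, 66.3, 42.0, 26.6, 0.0 m³/s.
ΣQ_DR = 805.9 m³/s.
With Δt = 0.5 h = 1800 s, V = ΣQ_DR · Δt = 805.9 × 1800 = 1.45 × 10^6 m³.

V ≈ 1.45 × 10^6 m³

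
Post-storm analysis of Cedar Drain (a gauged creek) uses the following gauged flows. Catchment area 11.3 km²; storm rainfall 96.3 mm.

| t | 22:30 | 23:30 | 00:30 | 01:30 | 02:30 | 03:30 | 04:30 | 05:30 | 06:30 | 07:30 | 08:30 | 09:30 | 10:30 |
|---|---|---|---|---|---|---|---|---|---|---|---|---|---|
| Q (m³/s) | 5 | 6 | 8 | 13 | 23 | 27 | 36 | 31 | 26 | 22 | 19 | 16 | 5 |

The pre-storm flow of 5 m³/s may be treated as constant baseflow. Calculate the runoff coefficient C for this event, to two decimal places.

ΣQ_DR = 172.0 m³/s; V = ΣQ_DR·Δt = 6.192 × 10^5 m³.
Runoff depth d = V / A = 54.80 mm.
C = d / P = 54.80 / 96.3 = 0.57.

C ≈ 0.57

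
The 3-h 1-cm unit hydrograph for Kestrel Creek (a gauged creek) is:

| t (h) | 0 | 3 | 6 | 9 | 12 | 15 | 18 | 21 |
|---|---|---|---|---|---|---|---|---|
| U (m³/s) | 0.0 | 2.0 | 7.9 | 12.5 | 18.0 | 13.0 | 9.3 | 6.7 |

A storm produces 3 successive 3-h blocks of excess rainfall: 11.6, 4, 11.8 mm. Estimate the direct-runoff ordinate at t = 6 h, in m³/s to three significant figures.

Q ≈ 9.96 m³/s

By discrete convolution, Q_j = Σ (P_i / 10 mm) · U_{j−i}.
At t = 6 h (j=2): Q = (11.6/10)·7.9 + (4/10)·2.0 + (11.8/10)·0.0 = 9.96 m³/s.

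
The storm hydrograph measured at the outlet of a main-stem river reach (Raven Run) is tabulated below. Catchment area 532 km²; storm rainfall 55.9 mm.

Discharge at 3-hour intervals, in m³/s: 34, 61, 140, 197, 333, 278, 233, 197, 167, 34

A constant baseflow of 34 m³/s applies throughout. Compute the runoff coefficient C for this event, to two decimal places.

ΣQ_DR = 1334 m³/s; V = ΣQ_DR·Δt = 1.441 × 10^7 m³.
Runoff depth d = V / A = 27.08 mm.
C = d / P = 27.08 / 55.9 = 0.48.

C ≈ 0.48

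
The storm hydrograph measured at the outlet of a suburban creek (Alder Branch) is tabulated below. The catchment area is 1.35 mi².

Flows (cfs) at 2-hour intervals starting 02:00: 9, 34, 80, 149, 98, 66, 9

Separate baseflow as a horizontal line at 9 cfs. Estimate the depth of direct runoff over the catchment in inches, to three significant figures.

d ≈ 0.877 in

Direct runoff: 0.0, 25.0, 71.0, 140.0, 89.0, 57.0, 0.0 cfs; ΣQ_DR = 382.0 cfs.
V = ΣQ_DR · Δt = 382.0 × 7200 s = 2.750 × 10^6 ft³.
Over A = 1.35 mi², depth = V / A = 0.877 in.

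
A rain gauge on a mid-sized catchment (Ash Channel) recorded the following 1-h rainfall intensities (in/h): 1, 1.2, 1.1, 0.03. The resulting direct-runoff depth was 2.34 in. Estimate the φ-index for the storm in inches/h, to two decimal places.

φ ≈ 0.32 in/h

Only the 3 blocks with intensity above φ contribute runoff: 1, 1.2, 1.1 in/h.
Σ(I−φ)·Δt = d  ⇒  (1+1.2+1.1 − 3φ)·1 = 2.34
φ = (3.300 − 2.34/1) / 3 = 0.32 in/h.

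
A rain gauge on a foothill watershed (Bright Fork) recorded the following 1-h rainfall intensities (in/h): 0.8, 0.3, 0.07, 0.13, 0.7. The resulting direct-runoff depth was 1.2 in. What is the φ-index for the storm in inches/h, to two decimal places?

Only the 3 blocks with intensity above φ contribute runoff: 0.8, 0.3, 0.7 in/h.
Σ(I−φ)·Δt = d  ⇒  (0.8+0.3+0.7 − 3φ)·1 = 1.2
φ = (1.800 − 1.2/1) / 3 = 0.20 in/h.

φ ≈ 0.20 in/h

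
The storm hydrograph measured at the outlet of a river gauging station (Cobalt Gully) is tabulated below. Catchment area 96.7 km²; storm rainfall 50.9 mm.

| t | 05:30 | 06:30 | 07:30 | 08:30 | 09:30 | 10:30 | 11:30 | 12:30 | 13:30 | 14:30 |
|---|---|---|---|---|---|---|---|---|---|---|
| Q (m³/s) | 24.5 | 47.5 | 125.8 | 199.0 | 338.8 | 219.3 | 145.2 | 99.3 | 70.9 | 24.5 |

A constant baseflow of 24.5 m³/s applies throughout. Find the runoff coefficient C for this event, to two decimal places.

ΣQ_DR = 1050 m³/s; V = ΣQ_DR·Δt = 3.779 × 10^6 m³.
Runoff depth d = V / A = 39.08 mm.
C = d / P = 39.08 / 50.9 = 0.77.

C ≈ 0.77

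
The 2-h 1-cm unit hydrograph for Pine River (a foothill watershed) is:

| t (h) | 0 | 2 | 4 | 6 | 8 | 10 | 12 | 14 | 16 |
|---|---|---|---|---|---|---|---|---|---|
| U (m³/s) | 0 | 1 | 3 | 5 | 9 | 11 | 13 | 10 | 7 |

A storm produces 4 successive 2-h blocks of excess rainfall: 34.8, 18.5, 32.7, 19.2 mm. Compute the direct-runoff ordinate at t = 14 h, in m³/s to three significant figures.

By discrete convolution, Q_j = Σ (P_i / 10 mm) · U_{j−i}.
At t = 14 h (j=7): Q = (34.8/10)·10 + (18.5/10)·13 + (32.7/10)·11 + (19.2/10)·9 = 112 m³/s.

Q ≈ 112 m³/s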